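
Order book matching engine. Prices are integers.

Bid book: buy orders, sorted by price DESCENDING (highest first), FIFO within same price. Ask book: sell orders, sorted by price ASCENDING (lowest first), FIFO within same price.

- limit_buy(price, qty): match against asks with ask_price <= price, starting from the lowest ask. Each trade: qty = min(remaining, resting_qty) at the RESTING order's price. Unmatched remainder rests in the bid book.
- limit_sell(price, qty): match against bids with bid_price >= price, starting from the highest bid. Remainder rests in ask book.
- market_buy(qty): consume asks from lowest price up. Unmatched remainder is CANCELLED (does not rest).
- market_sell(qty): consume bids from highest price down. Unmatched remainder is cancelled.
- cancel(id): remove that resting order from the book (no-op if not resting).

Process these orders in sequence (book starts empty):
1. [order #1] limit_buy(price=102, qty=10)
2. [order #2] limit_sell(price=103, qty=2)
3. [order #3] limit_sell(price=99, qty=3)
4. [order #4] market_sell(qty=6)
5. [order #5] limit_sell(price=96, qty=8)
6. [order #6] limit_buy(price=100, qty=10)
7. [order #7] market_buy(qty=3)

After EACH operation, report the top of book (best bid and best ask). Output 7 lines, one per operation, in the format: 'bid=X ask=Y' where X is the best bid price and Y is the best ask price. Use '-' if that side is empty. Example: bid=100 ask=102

Answer: bid=102 ask=-
bid=102 ask=103
bid=102 ask=103
bid=102 ask=103
bid=- ask=96
bid=100 ask=103
bid=100 ask=-

Derivation:
After op 1 [order #1] limit_buy(price=102, qty=10): fills=none; bids=[#1:10@102] asks=[-]
After op 2 [order #2] limit_sell(price=103, qty=2): fills=none; bids=[#1:10@102] asks=[#2:2@103]
After op 3 [order #3] limit_sell(price=99, qty=3): fills=#1x#3:3@102; bids=[#1:7@102] asks=[#2:2@103]
After op 4 [order #4] market_sell(qty=6): fills=#1x#4:6@102; bids=[#1:1@102] asks=[#2:2@103]
After op 5 [order #5] limit_sell(price=96, qty=8): fills=#1x#5:1@102; bids=[-] asks=[#5:7@96 #2:2@103]
After op 6 [order #6] limit_buy(price=100, qty=10): fills=#6x#5:7@96; bids=[#6:3@100] asks=[#2:2@103]
After op 7 [order #7] market_buy(qty=3): fills=#7x#2:2@103; bids=[#6:3@100] asks=[-]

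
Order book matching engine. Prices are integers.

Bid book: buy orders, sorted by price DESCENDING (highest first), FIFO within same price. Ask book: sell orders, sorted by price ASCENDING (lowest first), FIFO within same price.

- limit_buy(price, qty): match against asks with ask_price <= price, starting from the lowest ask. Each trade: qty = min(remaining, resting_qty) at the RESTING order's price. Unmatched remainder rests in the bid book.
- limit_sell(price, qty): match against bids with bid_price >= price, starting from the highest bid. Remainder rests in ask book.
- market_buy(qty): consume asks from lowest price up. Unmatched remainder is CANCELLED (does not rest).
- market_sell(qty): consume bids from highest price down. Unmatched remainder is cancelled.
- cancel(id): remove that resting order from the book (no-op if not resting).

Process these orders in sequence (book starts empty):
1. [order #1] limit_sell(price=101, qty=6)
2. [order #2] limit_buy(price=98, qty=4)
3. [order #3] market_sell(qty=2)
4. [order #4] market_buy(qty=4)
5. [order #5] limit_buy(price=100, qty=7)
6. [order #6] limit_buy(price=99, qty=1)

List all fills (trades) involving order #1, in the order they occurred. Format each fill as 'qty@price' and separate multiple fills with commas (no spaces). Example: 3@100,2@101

Answer: 4@101

Derivation:
After op 1 [order #1] limit_sell(price=101, qty=6): fills=none; bids=[-] asks=[#1:6@101]
After op 2 [order #2] limit_buy(price=98, qty=4): fills=none; bids=[#2:4@98] asks=[#1:6@101]
After op 3 [order #3] market_sell(qty=2): fills=#2x#3:2@98; bids=[#2:2@98] asks=[#1:6@101]
After op 4 [order #4] market_buy(qty=4): fills=#4x#1:4@101; bids=[#2:2@98] asks=[#1:2@101]
After op 5 [order #5] limit_buy(price=100, qty=7): fills=none; bids=[#5:7@100 #2:2@98] asks=[#1:2@101]
After op 6 [order #6] limit_buy(price=99, qty=1): fills=none; bids=[#5:7@100 #6:1@99 #2:2@98] asks=[#1:2@101]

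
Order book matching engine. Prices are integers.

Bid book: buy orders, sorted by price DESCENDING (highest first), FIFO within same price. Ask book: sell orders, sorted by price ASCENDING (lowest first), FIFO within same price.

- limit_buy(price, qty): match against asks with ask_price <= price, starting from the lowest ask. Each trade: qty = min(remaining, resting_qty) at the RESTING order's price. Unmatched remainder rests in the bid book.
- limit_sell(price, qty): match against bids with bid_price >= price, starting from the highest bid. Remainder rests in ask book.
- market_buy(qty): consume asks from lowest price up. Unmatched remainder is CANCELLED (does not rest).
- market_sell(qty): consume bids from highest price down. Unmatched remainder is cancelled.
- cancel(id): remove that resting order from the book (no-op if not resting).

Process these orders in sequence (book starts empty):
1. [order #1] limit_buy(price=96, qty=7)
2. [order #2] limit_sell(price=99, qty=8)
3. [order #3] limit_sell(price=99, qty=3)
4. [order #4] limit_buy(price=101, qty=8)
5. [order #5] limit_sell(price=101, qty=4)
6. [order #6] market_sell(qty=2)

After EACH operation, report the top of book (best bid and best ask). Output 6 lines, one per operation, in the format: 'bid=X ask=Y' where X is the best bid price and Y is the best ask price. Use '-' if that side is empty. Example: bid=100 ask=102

Answer: bid=96 ask=-
bid=96 ask=99
bid=96 ask=99
bid=96 ask=99
bid=96 ask=99
bid=96 ask=99

Derivation:
After op 1 [order #1] limit_buy(price=96, qty=7): fills=none; bids=[#1:7@96] asks=[-]
After op 2 [order #2] limit_sell(price=99, qty=8): fills=none; bids=[#1:7@96] asks=[#2:8@99]
After op 3 [order #3] limit_sell(price=99, qty=3): fills=none; bids=[#1:7@96] asks=[#2:8@99 #3:3@99]
After op 4 [order #4] limit_buy(price=101, qty=8): fills=#4x#2:8@99; bids=[#1:7@96] asks=[#3:3@99]
After op 5 [order #5] limit_sell(price=101, qty=4): fills=none; bids=[#1:7@96] asks=[#3:3@99 #5:4@101]
After op 6 [order #6] market_sell(qty=2): fills=#1x#6:2@96; bids=[#1:5@96] asks=[#3:3@99 #5:4@101]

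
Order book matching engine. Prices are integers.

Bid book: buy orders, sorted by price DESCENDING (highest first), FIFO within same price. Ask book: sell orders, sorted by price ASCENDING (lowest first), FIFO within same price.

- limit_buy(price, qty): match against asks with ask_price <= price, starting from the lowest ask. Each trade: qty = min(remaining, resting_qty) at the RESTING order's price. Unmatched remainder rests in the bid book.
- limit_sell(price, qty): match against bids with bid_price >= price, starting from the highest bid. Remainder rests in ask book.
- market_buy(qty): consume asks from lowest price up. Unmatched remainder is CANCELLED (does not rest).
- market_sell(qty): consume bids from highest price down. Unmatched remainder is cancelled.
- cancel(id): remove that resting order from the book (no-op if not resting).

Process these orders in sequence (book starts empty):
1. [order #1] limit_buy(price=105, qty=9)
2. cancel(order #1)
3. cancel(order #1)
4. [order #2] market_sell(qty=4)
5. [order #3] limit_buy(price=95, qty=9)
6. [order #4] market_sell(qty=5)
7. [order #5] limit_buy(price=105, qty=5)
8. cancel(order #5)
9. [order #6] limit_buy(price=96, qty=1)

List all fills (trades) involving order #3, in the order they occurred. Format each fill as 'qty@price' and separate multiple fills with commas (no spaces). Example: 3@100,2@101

Answer: 5@95

Derivation:
After op 1 [order #1] limit_buy(price=105, qty=9): fills=none; bids=[#1:9@105] asks=[-]
After op 2 cancel(order #1): fills=none; bids=[-] asks=[-]
After op 3 cancel(order #1): fills=none; bids=[-] asks=[-]
After op 4 [order #2] market_sell(qty=4): fills=none; bids=[-] asks=[-]
After op 5 [order #3] limit_buy(price=95, qty=9): fills=none; bids=[#3:9@95] asks=[-]
After op 6 [order #4] market_sell(qty=5): fills=#3x#4:5@95; bids=[#3:4@95] asks=[-]
After op 7 [order #5] limit_buy(price=105, qty=5): fills=none; bids=[#5:5@105 #3:4@95] asks=[-]
After op 8 cancel(order #5): fills=none; bids=[#3:4@95] asks=[-]
After op 9 [order #6] limit_buy(price=96, qty=1): fills=none; bids=[#6:1@96 #3:4@95] asks=[-]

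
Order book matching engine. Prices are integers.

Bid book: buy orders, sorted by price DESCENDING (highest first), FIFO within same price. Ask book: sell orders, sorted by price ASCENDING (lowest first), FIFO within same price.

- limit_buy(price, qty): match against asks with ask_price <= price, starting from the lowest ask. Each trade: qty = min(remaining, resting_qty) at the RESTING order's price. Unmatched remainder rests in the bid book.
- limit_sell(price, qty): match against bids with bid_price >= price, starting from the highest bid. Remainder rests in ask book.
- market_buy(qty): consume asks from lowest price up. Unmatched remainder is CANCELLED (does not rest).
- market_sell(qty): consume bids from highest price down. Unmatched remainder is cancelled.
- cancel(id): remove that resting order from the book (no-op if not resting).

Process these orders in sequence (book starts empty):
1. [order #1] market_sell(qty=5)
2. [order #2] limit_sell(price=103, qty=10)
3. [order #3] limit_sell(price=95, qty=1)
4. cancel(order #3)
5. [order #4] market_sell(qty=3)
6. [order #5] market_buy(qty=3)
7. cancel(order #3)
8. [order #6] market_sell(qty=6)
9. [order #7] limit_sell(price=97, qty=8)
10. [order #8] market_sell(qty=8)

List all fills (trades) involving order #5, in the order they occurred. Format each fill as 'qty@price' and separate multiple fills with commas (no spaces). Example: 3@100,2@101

After op 1 [order #1] market_sell(qty=5): fills=none; bids=[-] asks=[-]
After op 2 [order #2] limit_sell(price=103, qty=10): fills=none; bids=[-] asks=[#2:10@103]
After op 3 [order #3] limit_sell(price=95, qty=1): fills=none; bids=[-] asks=[#3:1@95 #2:10@103]
After op 4 cancel(order #3): fills=none; bids=[-] asks=[#2:10@103]
After op 5 [order #4] market_sell(qty=3): fills=none; bids=[-] asks=[#2:10@103]
After op 6 [order #5] market_buy(qty=3): fills=#5x#2:3@103; bids=[-] asks=[#2:7@103]
After op 7 cancel(order #3): fills=none; bids=[-] asks=[#2:7@103]
After op 8 [order #6] market_sell(qty=6): fills=none; bids=[-] asks=[#2:7@103]
After op 9 [order #7] limit_sell(price=97, qty=8): fills=none; bids=[-] asks=[#7:8@97 #2:7@103]
After op 10 [order #8] market_sell(qty=8): fills=none; bids=[-] asks=[#7:8@97 #2:7@103]

Answer: 3@103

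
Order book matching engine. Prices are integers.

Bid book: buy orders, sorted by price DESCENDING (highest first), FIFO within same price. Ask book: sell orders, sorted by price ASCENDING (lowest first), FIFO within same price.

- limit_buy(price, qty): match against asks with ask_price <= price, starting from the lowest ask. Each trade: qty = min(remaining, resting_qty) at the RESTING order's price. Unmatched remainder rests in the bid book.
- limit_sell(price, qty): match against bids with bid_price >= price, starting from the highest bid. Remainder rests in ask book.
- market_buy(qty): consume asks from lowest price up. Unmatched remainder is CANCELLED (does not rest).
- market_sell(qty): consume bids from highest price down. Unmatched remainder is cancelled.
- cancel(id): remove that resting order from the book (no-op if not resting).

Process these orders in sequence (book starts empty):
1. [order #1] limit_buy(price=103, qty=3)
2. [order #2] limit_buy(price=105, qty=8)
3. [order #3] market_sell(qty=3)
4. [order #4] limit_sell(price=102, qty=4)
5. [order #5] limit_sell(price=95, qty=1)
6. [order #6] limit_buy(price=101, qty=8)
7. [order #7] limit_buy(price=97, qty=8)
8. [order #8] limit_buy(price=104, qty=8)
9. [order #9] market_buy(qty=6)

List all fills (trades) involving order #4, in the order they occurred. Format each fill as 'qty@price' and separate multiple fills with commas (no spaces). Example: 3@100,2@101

After op 1 [order #1] limit_buy(price=103, qty=3): fills=none; bids=[#1:3@103] asks=[-]
After op 2 [order #2] limit_buy(price=105, qty=8): fills=none; bids=[#2:8@105 #1:3@103] asks=[-]
After op 3 [order #3] market_sell(qty=3): fills=#2x#3:3@105; bids=[#2:5@105 #1:3@103] asks=[-]
After op 4 [order #4] limit_sell(price=102, qty=4): fills=#2x#4:4@105; bids=[#2:1@105 #1:3@103] asks=[-]
After op 5 [order #5] limit_sell(price=95, qty=1): fills=#2x#5:1@105; bids=[#1:3@103] asks=[-]
After op 6 [order #6] limit_buy(price=101, qty=8): fills=none; bids=[#1:3@103 #6:8@101] asks=[-]
After op 7 [order #7] limit_buy(price=97, qty=8): fills=none; bids=[#1:3@103 #6:8@101 #7:8@97] asks=[-]
After op 8 [order #8] limit_buy(price=104, qty=8): fills=none; bids=[#8:8@104 #1:3@103 #6:8@101 #7:8@97] asks=[-]
After op 9 [order #9] market_buy(qty=6): fills=none; bids=[#8:8@104 #1:3@103 #6:8@101 #7:8@97] asks=[-]

Answer: 4@105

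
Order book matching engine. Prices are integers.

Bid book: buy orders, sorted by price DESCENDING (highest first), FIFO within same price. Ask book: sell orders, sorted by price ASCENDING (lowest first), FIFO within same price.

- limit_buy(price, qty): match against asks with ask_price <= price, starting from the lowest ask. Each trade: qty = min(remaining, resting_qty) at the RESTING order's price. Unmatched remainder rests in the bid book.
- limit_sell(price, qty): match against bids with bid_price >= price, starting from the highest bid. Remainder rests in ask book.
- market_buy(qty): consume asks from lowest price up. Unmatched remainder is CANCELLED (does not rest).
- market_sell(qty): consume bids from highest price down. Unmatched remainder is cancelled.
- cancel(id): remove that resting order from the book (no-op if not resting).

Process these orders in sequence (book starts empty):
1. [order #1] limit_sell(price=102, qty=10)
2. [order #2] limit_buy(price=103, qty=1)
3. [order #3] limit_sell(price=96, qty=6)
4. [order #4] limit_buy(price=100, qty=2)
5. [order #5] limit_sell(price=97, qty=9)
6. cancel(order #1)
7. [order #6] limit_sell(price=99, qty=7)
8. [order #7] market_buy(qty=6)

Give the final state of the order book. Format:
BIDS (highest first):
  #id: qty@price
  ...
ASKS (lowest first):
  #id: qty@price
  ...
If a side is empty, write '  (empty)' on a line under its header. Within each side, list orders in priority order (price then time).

Answer: BIDS (highest first):
  (empty)
ASKS (lowest first):
  #5: 7@97
  #6: 7@99

Derivation:
After op 1 [order #1] limit_sell(price=102, qty=10): fills=none; bids=[-] asks=[#1:10@102]
After op 2 [order #2] limit_buy(price=103, qty=1): fills=#2x#1:1@102; bids=[-] asks=[#1:9@102]
After op 3 [order #3] limit_sell(price=96, qty=6): fills=none; bids=[-] asks=[#3:6@96 #1:9@102]
After op 4 [order #4] limit_buy(price=100, qty=2): fills=#4x#3:2@96; bids=[-] asks=[#3:4@96 #1:9@102]
After op 5 [order #5] limit_sell(price=97, qty=9): fills=none; bids=[-] asks=[#3:4@96 #5:9@97 #1:9@102]
After op 6 cancel(order #1): fills=none; bids=[-] asks=[#3:4@96 #5:9@97]
After op 7 [order #6] limit_sell(price=99, qty=7): fills=none; bids=[-] asks=[#3:4@96 #5:9@97 #6:7@99]
After op 8 [order #7] market_buy(qty=6): fills=#7x#3:4@96 #7x#5:2@97; bids=[-] asks=[#5:7@97 #6:7@99]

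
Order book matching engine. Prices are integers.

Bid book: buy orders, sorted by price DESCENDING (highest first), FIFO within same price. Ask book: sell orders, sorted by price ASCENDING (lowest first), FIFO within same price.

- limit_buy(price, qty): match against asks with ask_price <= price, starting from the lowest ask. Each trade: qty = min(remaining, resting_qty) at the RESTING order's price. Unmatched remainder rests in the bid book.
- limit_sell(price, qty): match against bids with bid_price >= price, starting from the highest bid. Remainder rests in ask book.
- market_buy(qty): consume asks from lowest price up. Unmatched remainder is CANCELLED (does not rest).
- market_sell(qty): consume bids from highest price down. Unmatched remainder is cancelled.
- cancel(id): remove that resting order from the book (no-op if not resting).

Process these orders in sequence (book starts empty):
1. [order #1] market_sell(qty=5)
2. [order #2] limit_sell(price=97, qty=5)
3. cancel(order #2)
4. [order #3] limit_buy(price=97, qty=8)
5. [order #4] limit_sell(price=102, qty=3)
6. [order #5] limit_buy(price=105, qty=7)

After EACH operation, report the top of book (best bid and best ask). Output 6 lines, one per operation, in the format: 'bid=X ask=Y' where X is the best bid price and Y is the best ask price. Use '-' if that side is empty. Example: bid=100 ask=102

Answer: bid=- ask=-
bid=- ask=97
bid=- ask=-
bid=97 ask=-
bid=97 ask=102
bid=105 ask=-

Derivation:
After op 1 [order #1] market_sell(qty=5): fills=none; bids=[-] asks=[-]
After op 2 [order #2] limit_sell(price=97, qty=5): fills=none; bids=[-] asks=[#2:5@97]
After op 3 cancel(order #2): fills=none; bids=[-] asks=[-]
After op 4 [order #3] limit_buy(price=97, qty=8): fills=none; bids=[#3:8@97] asks=[-]
After op 5 [order #4] limit_sell(price=102, qty=3): fills=none; bids=[#3:8@97] asks=[#4:3@102]
After op 6 [order #5] limit_buy(price=105, qty=7): fills=#5x#4:3@102; bids=[#5:4@105 #3:8@97] asks=[-]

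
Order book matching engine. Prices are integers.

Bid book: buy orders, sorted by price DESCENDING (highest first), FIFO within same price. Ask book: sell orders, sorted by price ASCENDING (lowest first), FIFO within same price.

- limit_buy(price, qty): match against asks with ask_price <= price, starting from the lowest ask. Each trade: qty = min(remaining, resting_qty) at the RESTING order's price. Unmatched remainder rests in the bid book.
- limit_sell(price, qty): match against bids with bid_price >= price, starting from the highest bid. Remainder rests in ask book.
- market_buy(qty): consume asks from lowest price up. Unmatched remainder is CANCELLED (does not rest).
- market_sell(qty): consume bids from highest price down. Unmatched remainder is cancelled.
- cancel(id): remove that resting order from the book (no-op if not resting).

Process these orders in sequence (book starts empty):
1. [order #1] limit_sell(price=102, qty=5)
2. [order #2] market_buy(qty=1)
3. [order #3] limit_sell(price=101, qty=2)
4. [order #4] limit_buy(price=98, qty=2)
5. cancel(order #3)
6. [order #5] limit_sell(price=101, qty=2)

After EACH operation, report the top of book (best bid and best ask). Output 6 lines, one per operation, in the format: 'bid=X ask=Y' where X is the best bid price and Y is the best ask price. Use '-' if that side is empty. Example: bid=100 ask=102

Answer: bid=- ask=102
bid=- ask=102
bid=- ask=101
bid=98 ask=101
bid=98 ask=102
bid=98 ask=101

Derivation:
After op 1 [order #1] limit_sell(price=102, qty=5): fills=none; bids=[-] asks=[#1:5@102]
After op 2 [order #2] market_buy(qty=1): fills=#2x#1:1@102; bids=[-] asks=[#1:4@102]
After op 3 [order #3] limit_sell(price=101, qty=2): fills=none; bids=[-] asks=[#3:2@101 #1:4@102]
After op 4 [order #4] limit_buy(price=98, qty=2): fills=none; bids=[#4:2@98] asks=[#3:2@101 #1:4@102]
After op 5 cancel(order #3): fills=none; bids=[#4:2@98] asks=[#1:4@102]
After op 6 [order #5] limit_sell(price=101, qty=2): fills=none; bids=[#4:2@98] asks=[#5:2@101 #1:4@102]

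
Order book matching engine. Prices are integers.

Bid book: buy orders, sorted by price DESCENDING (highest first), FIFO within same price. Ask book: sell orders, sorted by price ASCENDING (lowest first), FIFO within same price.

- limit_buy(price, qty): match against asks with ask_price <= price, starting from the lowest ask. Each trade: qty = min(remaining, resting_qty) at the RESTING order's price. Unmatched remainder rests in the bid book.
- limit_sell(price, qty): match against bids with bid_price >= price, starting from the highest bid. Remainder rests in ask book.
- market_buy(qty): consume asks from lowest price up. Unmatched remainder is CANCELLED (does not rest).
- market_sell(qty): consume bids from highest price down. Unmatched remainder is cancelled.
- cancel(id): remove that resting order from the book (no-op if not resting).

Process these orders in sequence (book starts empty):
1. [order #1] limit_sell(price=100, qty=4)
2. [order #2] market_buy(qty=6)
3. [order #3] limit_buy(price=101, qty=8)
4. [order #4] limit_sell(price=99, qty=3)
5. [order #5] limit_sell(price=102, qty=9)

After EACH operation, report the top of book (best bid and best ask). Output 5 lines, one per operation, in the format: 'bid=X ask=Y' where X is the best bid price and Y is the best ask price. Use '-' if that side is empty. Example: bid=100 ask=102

After op 1 [order #1] limit_sell(price=100, qty=4): fills=none; bids=[-] asks=[#1:4@100]
After op 2 [order #2] market_buy(qty=6): fills=#2x#1:4@100; bids=[-] asks=[-]
After op 3 [order #3] limit_buy(price=101, qty=8): fills=none; bids=[#3:8@101] asks=[-]
After op 4 [order #4] limit_sell(price=99, qty=3): fills=#3x#4:3@101; bids=[#3:5@101] asks=[-]
After op 5 [order #5] limit_sell(price=102, qty=9): fills=none; bids=[#3:5@101] asks=[#5:9@102]

Answer: bid=- ask=100
bid=- ask=-
bid=101 ask=-
bid=101 ask=-
bid=101 ask=102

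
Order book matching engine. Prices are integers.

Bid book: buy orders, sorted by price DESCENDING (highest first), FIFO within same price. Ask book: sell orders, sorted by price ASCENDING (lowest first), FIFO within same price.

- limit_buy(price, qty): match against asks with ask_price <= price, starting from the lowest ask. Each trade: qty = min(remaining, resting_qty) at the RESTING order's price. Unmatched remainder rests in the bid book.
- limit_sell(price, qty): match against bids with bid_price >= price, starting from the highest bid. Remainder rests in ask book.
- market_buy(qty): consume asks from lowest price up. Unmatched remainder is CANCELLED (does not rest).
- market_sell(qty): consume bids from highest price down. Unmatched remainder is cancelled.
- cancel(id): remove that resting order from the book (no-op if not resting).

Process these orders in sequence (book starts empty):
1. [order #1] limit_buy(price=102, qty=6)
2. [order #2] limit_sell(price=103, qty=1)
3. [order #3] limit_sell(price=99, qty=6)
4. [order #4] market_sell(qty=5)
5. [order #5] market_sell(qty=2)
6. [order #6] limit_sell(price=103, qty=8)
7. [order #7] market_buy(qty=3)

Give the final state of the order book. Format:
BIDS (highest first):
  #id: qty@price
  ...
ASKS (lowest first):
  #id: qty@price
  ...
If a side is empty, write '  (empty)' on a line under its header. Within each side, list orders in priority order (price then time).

Answer: BIDS (highest first):
  (empty)
ASKS (lowest first):
  #6: 6@103

Derivation:
After op 1 [order #1] limit_buy(price=102, qty=6): fills=none; bids=[#1:6@102] asks=[-]
After op 2 [order #2] limit_sell(price=103, qty=1): fills=none; bids=[#1:6@102] asks=[#2:1@103]
After op 3 [order #3] limit_sell(price=99, qty=6): fills=#1x#3:6@102; bids=[-] asks=[#2:1@103]
After op 4 [order #4] market_sell(qty=5): fills=none; bids=[-] asks=[#2:1@103]
After op 5 [order #5] market_sell(qty=2): fills=none; bids=[-] asks=[#2:1@103]
After op 6 [order #6] limit_sell(price=103, qty=8): fills=none; bids=[-] asks=[#2:1@103 #6:8@103]
After op 7 [order #7] market_buy(qty=3): fills=#7x#2:1@103 #7x#6:2@103; bids=[-] asks=[#6:6@103]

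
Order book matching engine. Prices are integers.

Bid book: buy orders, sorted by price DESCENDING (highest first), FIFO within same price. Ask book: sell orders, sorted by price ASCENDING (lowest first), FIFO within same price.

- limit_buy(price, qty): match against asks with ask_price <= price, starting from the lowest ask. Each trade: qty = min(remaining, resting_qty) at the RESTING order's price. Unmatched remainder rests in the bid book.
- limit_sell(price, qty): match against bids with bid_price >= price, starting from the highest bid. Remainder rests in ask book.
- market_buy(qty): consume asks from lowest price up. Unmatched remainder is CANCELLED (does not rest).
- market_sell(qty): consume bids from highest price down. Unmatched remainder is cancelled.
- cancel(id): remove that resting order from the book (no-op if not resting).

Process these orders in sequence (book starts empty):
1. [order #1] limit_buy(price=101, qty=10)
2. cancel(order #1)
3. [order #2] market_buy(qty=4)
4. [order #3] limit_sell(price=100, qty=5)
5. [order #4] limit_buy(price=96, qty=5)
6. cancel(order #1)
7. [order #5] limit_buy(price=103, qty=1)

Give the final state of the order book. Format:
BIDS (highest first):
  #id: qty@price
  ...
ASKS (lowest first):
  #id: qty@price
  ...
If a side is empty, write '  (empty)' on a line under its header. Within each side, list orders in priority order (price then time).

After op 1 [order #1] limit_buy(price=101, qty=10): fills=none; bids=[#1:10@101] asks=[-]
After op 2 cancel(order #1): fills=none; bids=[-] asks=[-]
After op 3 [order #2] market_buy(qty=4): fills=none; bids=[-] asks=[-]
After op 4 [order #3] limit_sell(price=100, qty=5): fills=none; bids=[-] asks=[#3:5@100]
After op 5 [order #4] limit_buy(price=96, qty=5): fills=none; bids=[#4:5@96] asks=[#3:5@100]
After op 6 cancel(order #1): fills=none; bids=[#4:5@96] asks=[#3:5@100]
After op 7 [order #5] limit_buy(price=103, qty=1): fills=#5x#3:1@100; bids=[#4:5@96] asks=[#3:4@100]

Answer: BIDS (highest first):
  #4: 5@96
ASKS (lowest first):
  #3: 4@100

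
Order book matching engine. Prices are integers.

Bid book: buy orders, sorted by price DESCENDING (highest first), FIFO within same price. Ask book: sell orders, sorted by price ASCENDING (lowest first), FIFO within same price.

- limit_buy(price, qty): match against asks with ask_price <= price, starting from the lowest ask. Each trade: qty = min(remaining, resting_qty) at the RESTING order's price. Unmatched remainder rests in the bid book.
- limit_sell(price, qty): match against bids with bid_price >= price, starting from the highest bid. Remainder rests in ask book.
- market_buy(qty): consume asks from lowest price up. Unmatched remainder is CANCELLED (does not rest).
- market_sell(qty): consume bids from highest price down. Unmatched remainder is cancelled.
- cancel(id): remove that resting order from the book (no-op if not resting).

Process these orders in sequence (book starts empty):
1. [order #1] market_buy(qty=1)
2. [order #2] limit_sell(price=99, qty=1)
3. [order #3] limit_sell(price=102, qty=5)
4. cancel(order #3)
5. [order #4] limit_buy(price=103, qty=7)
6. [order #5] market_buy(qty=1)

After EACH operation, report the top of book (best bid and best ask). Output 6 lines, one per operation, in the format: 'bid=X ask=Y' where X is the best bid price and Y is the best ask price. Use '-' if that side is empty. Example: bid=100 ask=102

Answer: bid=- ask=-
bid=- ask=99
bid=- ask=99
bid=- ask=99
bid=103 ask=-
bid=103 ask=-

Derivation:
After op 1 [order #1] market_buy(qty=1): fills=none; bids=[-] asks=[-]
After op 2 [order #2] limit_sell(price=99, qty=1): fills=none; bids=[-] asks=[#2:1@99]
After op 3 [order #3] limit_sell(price=102, qty=5): fills=none; bids=[-] asks=[#2:1@99 #3:5@102]
After op 4 cancel(order #3): fills=none; bids=[-] asks=[#2:1@99]
After op 5 [order #4] limit_buy(price=103, qty=7): fills=#4x#2:1@99; bids=[#4:6@103] asks=[-]
After op 6 [order #5] market_buy(qty=1): fills=none; bids=[#4:6@103] asks=[-]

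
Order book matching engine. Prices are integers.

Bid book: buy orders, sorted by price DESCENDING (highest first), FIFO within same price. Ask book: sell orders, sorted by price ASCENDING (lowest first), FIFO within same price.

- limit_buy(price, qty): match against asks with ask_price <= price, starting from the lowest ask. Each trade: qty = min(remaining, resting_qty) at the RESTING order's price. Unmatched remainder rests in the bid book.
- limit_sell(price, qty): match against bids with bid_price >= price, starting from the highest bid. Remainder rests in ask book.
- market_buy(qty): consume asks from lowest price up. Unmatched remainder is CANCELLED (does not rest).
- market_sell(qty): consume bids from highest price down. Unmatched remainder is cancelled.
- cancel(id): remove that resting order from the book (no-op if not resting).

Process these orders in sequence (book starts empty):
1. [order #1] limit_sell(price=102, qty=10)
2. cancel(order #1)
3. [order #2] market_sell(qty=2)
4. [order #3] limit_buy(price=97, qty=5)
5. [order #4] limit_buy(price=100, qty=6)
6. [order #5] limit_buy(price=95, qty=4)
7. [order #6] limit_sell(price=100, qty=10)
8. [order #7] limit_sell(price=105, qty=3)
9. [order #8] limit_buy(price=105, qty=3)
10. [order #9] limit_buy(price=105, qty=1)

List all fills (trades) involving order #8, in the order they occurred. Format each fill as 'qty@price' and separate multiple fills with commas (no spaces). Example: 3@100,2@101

After op 1 [order #1] limit_sell(price=102, qty=10): fills=none; bids=[-] asks=[#1:10@102]
After op 2 cancel(order #1): fills=none; bids=[-] asks=[-]
After op 3 [order #2] market_sell(qty=2): fills=none; bids=[-] asks=[-]
After op 4 [order #3] limit_buy(price=97, qty=5): fills=none; bids=[#3:5@97] asks=[-]
After op 5 [order #4] limit_buy(price=100, qty=6): fills=none; bids=[#4:6@100 #3:5@97] asks=[-]
After op 6 [order #5] limit_buy(price=95, qty=4): fills=none; bids=[#4:6@100 #3:5@97 #5:4@95] asks=[-]
After op 7 [order #6] limit_sell(price=100, qty=10): fills=#4x#6:6@100; bids=[#3:5@97 #5:4@95] asks=[#6:4@100]
After op 8 [order #7] limit_sell(price=105, qty=3): fills=none; bids=[#3:5@97 #5:4@95] asks=[#6:4@100 #7:3@105]
After op 9 [order #8] limit_buy(price=105, qty=3): fills=#8x#6:3@100; bids=[#3:5@97 #5:4@95] asks=[#6:1@100 #7:3@105]
After op 10 [order #9] limit_buy(price=105, qty=1): fills=#9x#6:1@100; bids=[#3:5@97 #5:4@95] asks=[#7:3@105]

Answer: 3@100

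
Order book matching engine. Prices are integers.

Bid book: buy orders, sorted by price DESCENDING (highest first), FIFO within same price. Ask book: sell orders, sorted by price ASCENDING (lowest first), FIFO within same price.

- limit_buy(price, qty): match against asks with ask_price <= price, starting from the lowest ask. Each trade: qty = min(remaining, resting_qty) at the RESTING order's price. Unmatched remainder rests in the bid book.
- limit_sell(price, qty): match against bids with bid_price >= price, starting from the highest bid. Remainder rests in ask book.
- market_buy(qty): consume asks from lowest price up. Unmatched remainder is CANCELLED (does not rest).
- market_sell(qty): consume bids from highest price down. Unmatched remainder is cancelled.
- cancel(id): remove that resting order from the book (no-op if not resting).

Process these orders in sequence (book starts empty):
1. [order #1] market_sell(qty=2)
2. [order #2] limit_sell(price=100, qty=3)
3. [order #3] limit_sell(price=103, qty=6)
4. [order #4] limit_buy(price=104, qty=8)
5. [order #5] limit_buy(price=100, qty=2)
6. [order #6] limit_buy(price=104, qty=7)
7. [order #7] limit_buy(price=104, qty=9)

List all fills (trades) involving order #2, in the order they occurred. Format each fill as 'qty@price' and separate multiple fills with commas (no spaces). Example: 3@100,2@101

Answer: 3@100

Derivation:
After op 1 [order #1] market_sell(qty=2): fills=none; bids=[-] asks=[-]
After op 2 [order #2] limit_sell(price=100, qty=3): fills=none; bids=[-] asks=[#2:3@100]
After op 3 [order #3] limit_sell(price=103, qty=6): fills=none; bids=[-] asks=[#2:3@100 #3:6@103]
After op 4 [order #4] limit_buy(price=104, qty=8): fills=#4x#2:3@100 #4x#3:5@103; bids=[-] asks=[#3:1@103]
After op 5 [order #5] limit_buy(price=100, qty=2): fills=none; bids=[#5:2@100] asks=[#3:1@103]
After op 6 [order #6] limit_buy(price=104, qty=7): fills=#6x#3:1@103; bids=[#6:6@104 #5:2@100] asks=[-]
After op 7 [order #7] limit_buy(price=104, qty=9): fills=none; bids=[#6:6@104 #7:9@104 #5:2@100] asks=[-]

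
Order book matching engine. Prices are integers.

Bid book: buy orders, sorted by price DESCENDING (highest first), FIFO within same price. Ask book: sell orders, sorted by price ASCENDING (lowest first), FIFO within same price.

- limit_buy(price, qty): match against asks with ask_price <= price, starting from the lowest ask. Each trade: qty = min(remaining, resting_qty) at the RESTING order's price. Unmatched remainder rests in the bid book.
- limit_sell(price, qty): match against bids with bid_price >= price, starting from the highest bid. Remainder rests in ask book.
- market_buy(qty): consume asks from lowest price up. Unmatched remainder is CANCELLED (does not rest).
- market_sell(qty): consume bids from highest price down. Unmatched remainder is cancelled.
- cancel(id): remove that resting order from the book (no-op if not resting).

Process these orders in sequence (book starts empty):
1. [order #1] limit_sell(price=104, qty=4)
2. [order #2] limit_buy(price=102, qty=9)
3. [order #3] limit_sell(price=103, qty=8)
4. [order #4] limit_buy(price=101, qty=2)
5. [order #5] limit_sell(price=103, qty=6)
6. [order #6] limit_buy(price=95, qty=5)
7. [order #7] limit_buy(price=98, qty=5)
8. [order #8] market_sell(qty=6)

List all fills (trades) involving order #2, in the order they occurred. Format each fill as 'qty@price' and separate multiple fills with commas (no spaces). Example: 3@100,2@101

Answer: 6@102

Derivation:
After op 1 [order #1] limit_sell(price=104, qty=4): fills=none; bids=[-] asks=[#1:4@104]
After op 2 [order #2] limit_buy(price=102, qty=9): fills=none; bids=[#2:9@102] asks=[#1:4@104]
After op 3 [order #3] limit_sell(price=103, qty=8): fills=none; bids=[#2:9@102] asks=[#3:8@103 #1:4@104]
After op 4 [order #4] limit_buy(price=101, qty=2): fills=none; bids=[#2:9@102 #4:2@101] asks=[#3:8@103 #1:4@104]
After op 5 [order #5] limit_sell(price=103, qty=6): fills=none; bids=[#2:9@102 #4:2@101] asks=[#3:8@103 #5:6@103 #1:4@104]
After op 6 [order #6] limit_buy(price=95, qty=5): fills=none; bids=[#2:9@102 #4:2@101 #6:5@95] asks=[#3:8@103 #5:6@103 #1:4@104]
After op 7 [order #7] limit_buy(price=98, qty=5): fills=none; bids=[#2:9@102 #4:2@101 #7:5@98 #6:5@95] asks=[#3:8@103 #5:6@103 #1:4@104]
After op 8 [order #8] market_sell(qty=6): fills=#2x#8:6@102; bids=[#2:3@102 #4:2@101 #7:5@98 #6:5@95] asks=[#3:8@103 #5:6@103 #1:4@104]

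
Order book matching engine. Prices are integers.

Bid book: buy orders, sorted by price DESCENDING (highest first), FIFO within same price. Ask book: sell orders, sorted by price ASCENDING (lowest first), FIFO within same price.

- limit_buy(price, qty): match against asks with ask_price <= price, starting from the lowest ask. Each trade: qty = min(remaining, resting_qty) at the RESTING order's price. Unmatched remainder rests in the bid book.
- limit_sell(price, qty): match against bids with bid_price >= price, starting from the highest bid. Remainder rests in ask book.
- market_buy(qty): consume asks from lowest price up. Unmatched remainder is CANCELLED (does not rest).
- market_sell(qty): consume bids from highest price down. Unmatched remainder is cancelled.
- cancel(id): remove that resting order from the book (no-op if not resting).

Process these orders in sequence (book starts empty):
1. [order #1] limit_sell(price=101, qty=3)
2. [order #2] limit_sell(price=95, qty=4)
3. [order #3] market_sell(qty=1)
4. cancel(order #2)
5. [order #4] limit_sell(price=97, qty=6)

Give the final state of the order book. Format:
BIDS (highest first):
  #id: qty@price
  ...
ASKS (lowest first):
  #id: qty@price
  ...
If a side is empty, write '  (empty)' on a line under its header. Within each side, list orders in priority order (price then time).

Answer: BIDS (highest first):
  (empty)
ASKS (lowest first):
  #4: 6@97
  #1: 3@101

Derivation:
After op 1 [order #1] limit_sell(price=101, qty=3): fills=none; bids=[-] asks=[#1:3@101]
After op 2 [order #2] limit_sell(price=95, qty=4): fills=none; bids=[-] asks=[#2:4@95 #1:3@101]
After op 3 [order #3] market_sell(qty=1): fills=none; bids=[-] asks=[#2:4@95 #1:3@101]
After op 4 cancel(order #2): fills=none; bids=[-] asks=[#1:3@101]
After op 5 [order #4] limit_sell(price=97, qty=6): fills=none; bids=[-] asks=[#4:6@97 #1:3@101]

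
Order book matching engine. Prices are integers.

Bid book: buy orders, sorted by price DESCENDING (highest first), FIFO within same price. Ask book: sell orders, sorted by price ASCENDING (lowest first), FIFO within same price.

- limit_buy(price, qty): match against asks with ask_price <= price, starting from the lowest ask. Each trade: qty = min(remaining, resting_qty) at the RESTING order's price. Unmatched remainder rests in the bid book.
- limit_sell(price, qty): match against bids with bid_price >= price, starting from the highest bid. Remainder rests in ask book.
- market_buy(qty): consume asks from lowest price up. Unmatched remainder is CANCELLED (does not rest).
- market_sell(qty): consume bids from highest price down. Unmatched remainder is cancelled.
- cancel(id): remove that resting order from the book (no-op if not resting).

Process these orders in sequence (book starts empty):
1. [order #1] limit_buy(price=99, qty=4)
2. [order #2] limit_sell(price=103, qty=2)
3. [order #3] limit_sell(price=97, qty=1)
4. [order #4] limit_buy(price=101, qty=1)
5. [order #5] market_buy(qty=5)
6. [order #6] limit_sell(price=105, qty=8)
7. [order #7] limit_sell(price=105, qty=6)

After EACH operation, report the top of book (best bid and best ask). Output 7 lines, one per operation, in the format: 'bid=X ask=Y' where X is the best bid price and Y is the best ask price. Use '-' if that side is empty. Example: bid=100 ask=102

Answer: bid=99 ask=-
bid=99 ask=103
bid=99 ask=103
bid=101 ask=103
bid=101 ask=-
bid=101 ask=105
bid=101 ask=105

Derivation:
After op 1 [order #1] limit_buy(price=99, qty=4): fills=none; bids=[#1:4@99] asks=[-]
After op 2 [order #2] limit_sell(price=103, qty=2): fills=none; bids=[#1:4@99] asks=[#2:2@103]
After op 3 [order #3] limit_sell(price=97, qty=1): fills=#1x#3:1@99; bids=[#1:3@99] asks=[#2:2@103]
After op 4 [order #4] limit_buy(price=101, qty=1): fills=none; bids=[#4:1@101 #1:3@99] asks=[#2:2@103]
After op 5 [order #5] market_buy(qty=5): fills=#5x#2:2@103; bids=[#4:1@101 #1:3@99] asks=[-]
After op 6 [order #6] limit_sell(price=105, qty=8): fills=none; bids=[#4:1@101 #1:3@99] asks=[#6:8@105]
After op 7 [order #7] limit_sell(price=105, qty=6): fills=none; bids=[#4:1@101 #1:3@99] asks=[#6:8@105 #7:6@105]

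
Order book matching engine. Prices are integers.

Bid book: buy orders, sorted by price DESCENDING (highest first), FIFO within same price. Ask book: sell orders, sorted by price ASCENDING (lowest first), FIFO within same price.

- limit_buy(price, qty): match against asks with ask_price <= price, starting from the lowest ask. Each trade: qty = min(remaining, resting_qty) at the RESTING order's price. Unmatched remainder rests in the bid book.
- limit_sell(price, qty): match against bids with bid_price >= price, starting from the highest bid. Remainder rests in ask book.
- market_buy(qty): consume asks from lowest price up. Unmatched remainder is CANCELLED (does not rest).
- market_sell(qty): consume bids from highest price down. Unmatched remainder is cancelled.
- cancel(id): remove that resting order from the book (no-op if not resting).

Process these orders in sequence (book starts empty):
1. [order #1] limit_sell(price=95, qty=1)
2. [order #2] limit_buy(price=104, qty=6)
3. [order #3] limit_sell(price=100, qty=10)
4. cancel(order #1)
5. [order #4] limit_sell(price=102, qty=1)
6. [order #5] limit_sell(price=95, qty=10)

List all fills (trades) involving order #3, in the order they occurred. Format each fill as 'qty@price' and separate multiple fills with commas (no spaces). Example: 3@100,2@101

After op 1 [order #1] limit_sell(price=95, qty=1): fills=none; bids=[-] asks=[#1:1@95]
After op 2 [order #2] limit_buy(price=104, qty=6): fills=#2x#1:1@95; bids=[#2:5@104] asks=[-]
After op 3 [order #3] limit_sell(price=100, qty=10): fills=#2x#3:5@104; bids=[-] asks=[#3:5@100]
After op 4 cancel(order #1): fills=none; bids=[-] asks=[#3:5@100]
After op 5 [order #4] limit_sell(price=102, qty=1): fills=none; bids=[-] asks=[#3:5@100 #4:1@102]
After op 6 [order #5] limit_sell(price=95, qty=10): fills=none; bids=[-] asks=[#5:10@95 #3:5@100 #4:1@102]

Answer: 5@104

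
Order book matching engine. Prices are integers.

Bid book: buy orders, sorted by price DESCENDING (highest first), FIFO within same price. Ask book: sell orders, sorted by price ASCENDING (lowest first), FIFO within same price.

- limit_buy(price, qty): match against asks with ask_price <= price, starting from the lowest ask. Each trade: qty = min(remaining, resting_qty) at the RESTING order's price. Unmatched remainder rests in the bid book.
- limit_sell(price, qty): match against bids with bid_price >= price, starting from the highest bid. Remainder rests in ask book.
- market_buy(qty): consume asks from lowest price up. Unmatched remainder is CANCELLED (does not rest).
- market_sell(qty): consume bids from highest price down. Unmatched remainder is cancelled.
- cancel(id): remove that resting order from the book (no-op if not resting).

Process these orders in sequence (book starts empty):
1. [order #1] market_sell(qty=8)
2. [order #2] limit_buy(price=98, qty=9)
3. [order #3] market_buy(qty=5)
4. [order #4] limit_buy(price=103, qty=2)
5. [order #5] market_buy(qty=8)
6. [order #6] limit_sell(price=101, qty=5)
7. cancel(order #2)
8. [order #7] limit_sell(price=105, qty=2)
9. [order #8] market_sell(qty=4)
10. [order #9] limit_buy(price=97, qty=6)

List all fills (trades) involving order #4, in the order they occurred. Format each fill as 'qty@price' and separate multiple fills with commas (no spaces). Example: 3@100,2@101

Answer: 2@103

Derivation:
After op 1 [order #1] market_sell(qty=8): fills=none; bids=[-] asks=[-]
After op 2 [order #2] limit_buy(price=98, qty=9): fills=none; bids=[#2:9@98] asks=[-]
After op 3 [order #3] market_buy(qty=5): fills=none; bids=[#2:9@98] asks=[-]
After op 4 [order #4] limit_buy(price=103, qty=2): fills=none; bids=[#4:2@103 #2:9@98] asks=[-]
After op 5 [order #5] market_buy(qty=8): fills=none; bids=[#4:2@103 #2:9@98] asks=[-]
After op 6 [order #6] limit_sell(price=101, qty=5): fills=#4x#6:2@103; bids=[#2:9@98] asks=[#6:3@101]
After op 7 cancel(order #2): fills=none; bids=[-] asks=[#6:3@101]
After op 8 [order #7] limit_sell(price=105, qty=2): fills=none; bids=[-] asks=[#6:3@101 #7:2@105]
After op 9 [order #8] market_sell(qty=4): fills=none; bids=[-] asks=[#6:3@101 #7:2@105]
After op 10 [order #9] limit_buy(price=97, qty=6): fills=none; bids=[#9:6@97] asks=[#6:3@101 #7:2@105]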